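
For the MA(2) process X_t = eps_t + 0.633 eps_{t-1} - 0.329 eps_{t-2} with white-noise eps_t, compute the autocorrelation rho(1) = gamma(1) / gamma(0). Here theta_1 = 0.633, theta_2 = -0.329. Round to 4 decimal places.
\rho(1) = 0.2815

For an MA(q) process with theta_0 = 1, the autocovariance is
  gamma(k) = sigma^2 * sum_{i=0..q-k} theta_i * theta_{i+k},
and rho(k) = gamma(k) / gamma(0). Sigma^2 cancels.
  numerator   = (1)*(0.633) + (0.633)*(-0.329) = 0.424743.
  denominator = (1)^2 + (0.633)^2 + (-0.329)^2 = 1.50893.
  rho(1) = 0.424743 / 1.50893 = 0.2815.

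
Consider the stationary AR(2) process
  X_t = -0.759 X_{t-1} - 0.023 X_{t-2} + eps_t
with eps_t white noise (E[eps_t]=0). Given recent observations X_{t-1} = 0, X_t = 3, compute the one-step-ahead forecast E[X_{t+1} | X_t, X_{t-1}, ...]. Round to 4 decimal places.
E[X_{t+1} \mid \mathcal F_t] = -2.2770

For an AR(p) model X_t = c + sum_i phi_i X_{t-i} + eps_t, the
one-step-ahead conditional mean is
  E[X_{t+1} | X_t, ...] = c + sum_i phi_i X_{t+1-i}.
Substitute known values:
  E[X_{t+1} | ...] = (-0.759) * (3) + (-0.023) * (0)
                   = -2.2770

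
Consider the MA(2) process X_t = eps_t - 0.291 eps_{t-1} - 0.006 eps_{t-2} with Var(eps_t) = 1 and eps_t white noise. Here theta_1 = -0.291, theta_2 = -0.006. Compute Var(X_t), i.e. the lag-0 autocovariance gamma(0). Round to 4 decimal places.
\gamma(0) = 1.0847

For an MA(q) process X_t = eps_t + sum_i theta_i eps_{t-i} with
Var(eps_t) = sigma^2, the variance is
  gamma(0) = sigma^2 * (1 + sum_i theta_i^2).
  sum_i theta_i^2 = (-0.291)^2 + (-0.006)^2 = 0.084681 + 0.000036 = 0.084717.
  gamma(0) = 1 * (1 + 0.084717) = 1 * 1.084717 = 1.084717, which rounds to 1.0847.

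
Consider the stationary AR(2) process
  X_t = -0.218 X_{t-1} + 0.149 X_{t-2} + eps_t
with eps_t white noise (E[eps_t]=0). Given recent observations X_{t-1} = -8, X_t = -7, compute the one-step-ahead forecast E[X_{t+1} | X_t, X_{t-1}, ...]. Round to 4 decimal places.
E[X_{t+1} \mid \mathcal F_t] = 0.3340

For an AR(p) model X_t = c + sum_i phi_i X_{t-i} + eps_t, the
one-step-ahead conditional mean is
  E[X_{t+1} | X_t, ...] = c + sum_i phi_i X_{t+1-i}.
Substitute known values:
  E[X_{t+1} | ...] = (-0.218) * (-7) + (0.149) * (-8)
                   = 0.3340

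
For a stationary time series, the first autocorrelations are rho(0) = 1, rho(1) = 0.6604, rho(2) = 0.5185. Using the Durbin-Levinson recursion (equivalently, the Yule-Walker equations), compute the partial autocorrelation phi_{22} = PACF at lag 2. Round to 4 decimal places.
\phi_{22} = 0.1461

The PACF at lag k is phi_{kk}, the last component of the solution
to the Yule-Walker system G_k phi = r_k where
  (G_k)_{ij} = rho(|i - j|), (r_k)_i = rho(i), i,j = 1..k.
Equivalently, Durbin-Levinson gives phi_{kk} iteratively:
  phi_{11} = rho(1)
  phi_{kk} = [rho(k) - sum_{j=1..k-1} phi_{k-1,j} rho(k-j)]
            / [1 - sum_{j=1..k-1} phi_{k-1,j} rho(j)],
  phi_{k,j} = phi_{k-1,j} - phi_{kk} phi_{k-1,k-j},  j = 1..k-1.
Step k = 1:
  phi_11 = rho(1) = 0.6604.
Step k = 2:
  phi_22 = [rho(2) - phi_11 rho(1)] / [1 - phi_11 rho(1)] = [0.5185 - (0.6604)(0.6604)] / [1 - (0.6604)(0.6604)]
         = 0.08237184 / 0.56387184 = 0.1461.
Therefore phi_{22} = 0.1461.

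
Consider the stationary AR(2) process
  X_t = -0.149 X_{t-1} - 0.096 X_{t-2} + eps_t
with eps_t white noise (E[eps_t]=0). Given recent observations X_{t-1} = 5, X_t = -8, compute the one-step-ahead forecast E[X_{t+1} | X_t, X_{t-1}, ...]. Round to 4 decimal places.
E[X_{t+1} \mid \mathcal F_t] = 0.7120

For an AR(p) model X_t = c + sum_i phi_i X_{t-i} + eps_t, the
one-step-ahead conditional mean is
  E[X_{t+1} | X_t, ...] = c + sum_i phi_i X_{t+1-i}.
Substitute known values:
  E[X_{t+1} | ...] = (-0.149) * (-8) + (-0.096) * (5)
                   = 0.7120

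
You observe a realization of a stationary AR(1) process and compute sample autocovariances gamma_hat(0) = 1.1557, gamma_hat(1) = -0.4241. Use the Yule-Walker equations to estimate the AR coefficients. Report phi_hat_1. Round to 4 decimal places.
\hat\phi_{1} = -0.3670

The Yule-Walker equations for an AR(p) process read, in matrix form,
  Gamma_p phi = r_p,   with   (Gamma_p)_{ij} = gamma(|i - j|),
                       (r_p)_i = gamma(i),   i,j = 1..p.
Substitute the sample gammas (Toeplitz matrix and right-hand side of size 1):
  Gamma_p = [[1.1557]]
  r_p     = [-0.4241]
With p = 1 this is the single equation gamma(0) phi_1 = gamma(1):
  phi_hat_1 = gamma(1) / gamma(0) = -0.4241 / 1.1557 = -0.3670.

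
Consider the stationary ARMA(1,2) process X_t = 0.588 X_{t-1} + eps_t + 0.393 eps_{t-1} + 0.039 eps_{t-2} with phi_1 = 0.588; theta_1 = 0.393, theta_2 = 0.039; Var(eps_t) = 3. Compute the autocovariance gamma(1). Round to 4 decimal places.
\gamma(1) = 5.7779

Multiply the model equation by X_{t-k} and take expectations. With theta_0 = psi_0 = 1 and psi_j the MA(infinity) weights, this gives
  gamma(k) - sum_i phi_i gamma(k-i) = c_k,
  c_k = sigma^2 * sum_{j=k..q} theta_j psi_{j-k}   (c_k = 0 for k > q),
using gamma(-m) = gamma(m).
psi-weights needed (psi_j = theta_j + sum_i phi_i psi_{j-i}):
  psi_1 = theta_1 + phi_1 = 0.393 + (0.588) = 0.981
  psi_2 = theta_2 + phi_1 psi_1 = 0.039 + (0.588)(0.981) = 0.615828
Right-hand sides:
  c_0 = sigma^2 (1 + theta_1 psi_1 + theta_2 psi_2) = 3 * (1 + (0.393)(0.981) + (0.039)(0.615828)) = 3 * 1.40955 = 4.228651
  c_1 = sigma^2 (theta_1 + theta_2 psi_1) = 3 * (0.393 + (0.039)(0.981)) = 1.293777
  c_2 = sigma^2 theta_2 = 3 * (0.039) = 0.117
Equations for k = 0 and k = 1 (AR order 1):
  gamma(0) = phi_1 gamma(1) + c_0
  gamma(1) = phi_1 gamma(0) + c_1
Substituting the second into the first: gamma(0) (1 - phi_1^2) = c_0 + phi_1 c_1, so
  gamma(0) = (c_0 + phi_1 c_1) / (1 - phi_1^2) = (4.228651 + (0.588)(1.293777)) / (1 - (0.588)^2) = 4.989392 / 0.654256 = 7.626054.
  gamma(1) = phi_1 gamma(0) + c_1 = (0.588)(7.626054) + (1.293777) = 5.777897.
Therefore gamma(1) = 5.7779 (to 4 decimal places).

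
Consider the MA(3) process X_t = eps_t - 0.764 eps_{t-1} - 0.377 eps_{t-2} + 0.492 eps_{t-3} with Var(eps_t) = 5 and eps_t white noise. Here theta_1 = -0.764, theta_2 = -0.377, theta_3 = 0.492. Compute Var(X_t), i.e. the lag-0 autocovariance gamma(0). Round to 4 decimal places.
\gamma(0) = 9.8394

For an MA(q) process X_t = eps_t + sum_i theta_i eps_{t-i} with
Var(eps_t) = sigma^2, the variance is
  gamma(0) = sigma^2 * (1 + sum_i theta_i^2).
  sum_i theta_i^2 = (-0.764)^2 + (-0.377)^2 + (0.492)^2 = 0.583696 + 0.142129 + 0.242064 = 0.967889.
  gamma(0) = 5 * (1 + 0.967889) = 5 * 1.967889 = 9.839445, which rounds to 9.8394.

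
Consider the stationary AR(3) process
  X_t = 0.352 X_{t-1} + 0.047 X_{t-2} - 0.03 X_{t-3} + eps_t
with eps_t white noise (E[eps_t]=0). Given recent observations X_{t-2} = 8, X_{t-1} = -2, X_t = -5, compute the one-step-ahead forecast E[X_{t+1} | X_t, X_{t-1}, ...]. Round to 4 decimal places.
E[X_{t+1} \mid \mathcal F_t] = -2.0940

For an AR(p) model X_t = c + sum_i phi_i X_{t-i} + eps_t, the
one-step-ahead conditional mean is
  E[X_{t+1} | X_t, ...] = c + sum_i phi_i X_{t+1-i}.
Substitute known values:
  E[X_{t+1} | ...] = (0.352) * (-5) + (0.047) * (-2) + (-0.03) * (8)
                   = -2.0940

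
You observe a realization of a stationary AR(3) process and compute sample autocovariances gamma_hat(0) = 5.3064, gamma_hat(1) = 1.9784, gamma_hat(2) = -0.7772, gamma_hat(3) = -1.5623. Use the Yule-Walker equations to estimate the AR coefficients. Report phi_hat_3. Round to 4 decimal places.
\hat\phi_{3} = -0.1280

The Yule-Walker equations for an AR(p) process read, in matrix form,
  Gamma_p phi = r_p,   with   (Gamma_p)_{ij} = gamma(|i - j|),
                       (r_p)_i = gamma(i),   i,j = 1..p.
Substitute the sample gammas (Toeplitz matrix and right-hand side of size 3):
  Gamma_p = [[5.3064, 1.9784, -0.7772], [1.9784, 5.3064, 1.9784], [-0.7772, 1.9784, 5.3064]]
  r_p     = [1.9784, -0.7772, -1.5623]
Written out (R1..R3):
  (R1) 5.3064 phi_1 + 1.9784 phi_2 - 0.7772 phi_3 = 1.9784
  (R2) 1.9784 phi_1 + 5.3064 phi_2 + 1.9784 phi_3 = -0.7772
  (R3) -0.7772 phi_1 + 1.9784 phi_2 + 5.3064 phi_3 = -1.5623
Gaussian elimination:
  R2 <- R2 - (1.9784/5.3064) R1 = R2 - (0.372833) R1:  4.568788 phi_2 + 2.268166 phi_3 = -1.514812
  R3 <- R3 - (-0.7772/5.3064) R1 = R3 - (-0.146465) R1:  2.268166 phi_2 + 5.192568 phi_3 = -1.272534
  R3 <- R3 - (2.268166/4.568788) R2 = R3 - (0.496448) R2:  4.066541 phi_3 = -0.520509
Back-substitution:
  phi_hat_3 = -0.520509 / 4.066541 = -0.127998
  phi_hat_2 = (-1.514812 - (2.268166)(-0.127998)) / 4.568788 = -0.268012
  phi_hat_1 = (1.9784 - (1.9784)(-0.268012) - (-0.7772)(-0.127998)) / 5.3064 = 0.454009
So phi_hat = [0.4540, -0.2680, -0.1280].
Therefore phi_hat_3 = -0.1280.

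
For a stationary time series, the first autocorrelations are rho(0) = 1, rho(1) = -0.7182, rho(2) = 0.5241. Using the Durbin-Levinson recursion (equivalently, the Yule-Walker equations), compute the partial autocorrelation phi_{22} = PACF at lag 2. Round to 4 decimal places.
\phi_{22} = 0.0171

The PACF at lag k is phi_{kk}, the last component of the solution
to the Yule-Walker system G_k phi = r_k where
  (G_k)_{ij} = rho(|i - j|), (r_k)_i = rho(i), i,j = 1..k.
Equivalently, Durbin-Levinson gives phi_{kk} iteratively:
  phi_{11} = rho(1)
  phi_{kk} = [rho(k) - sum_{j=1..k-1} phi_{k-1,j} rho(k-j)]
            / [1 - sum_{j=1..k-1} phi_{k-1,j} rho(j)],
  phi_{k,j} = phi_{k-1,j} - phi_{kk} phi_{k-1,k-j},  j = 1..k-1.
Step k = 1:
  phi_11 = rho(1) = -0.7182.
Step k = 2:
  phi_22 = [rho(2) - phi_11 rho(1)] / [1 - phi_11 rho(1)] = [0.5241 - (-0.7182)(-0.7182)] / [1 - (-0.7182)(-0.7182)]
         = 0.00828876 / 0.48418876 = 0.0171.
Therefore phi_{22} = 0.0171.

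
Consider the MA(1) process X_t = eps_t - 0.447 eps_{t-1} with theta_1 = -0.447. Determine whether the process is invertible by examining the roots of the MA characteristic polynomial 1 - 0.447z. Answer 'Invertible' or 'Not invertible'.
\text{Invertible}

The MA(q) characteristic polynomial is P(z) = 1 - 0.447z.
Invertibility requires all roots to lie outside the unit circle, i.e. |z| > 1 for every root.
This is linear in z: 1 + (-0.447) z = 0  =>  z = -1/(-0.447) = 2.237136,  |z| = 2.237136.
Moduli of all roots: 2.2371.
All moduli strictly greater than 1? Yes.
Verdict: Invertible.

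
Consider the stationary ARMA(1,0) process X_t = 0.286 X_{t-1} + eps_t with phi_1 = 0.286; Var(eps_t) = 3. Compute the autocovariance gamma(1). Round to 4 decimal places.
\gamma(1) = 0.9344

Multiply the model equation by X_{t-k} and take expectations. With theta_0 = psi_0 = 1 and psi_j the MA(infinity) weights, this gives
  gamma(k) - sum_i phi_i gamma(k-i) = c_k,
  c_k = sigma^2 * sum_{j=k..q} theta_j psi_{j-k}   (c_k = 0 for k > q),
using gamma(-m) = gamma(m).
Pure AR (q = 0): c_0 = sigma^2 = 3, c_k = 0 for k >= 1.
Equations for k = 0 and k = 1 (AR order 1):
  gamma(0) = phi_1 gamma(1) + c_0
  gamma(1) = phi_1 gamma(0) + c_1
Substituting the second into the first: gamma(0) (1 - phi_1^2) = c_0 + phi_1 c_1, so
  gamma(0) = c_0 / (1 - phi_1^2) = 3 / (1 - (0.286)^2) = 3 / 0.918204 = 3.267248.
  gamma(1) = phi_1 gamma(0) = (0.286)(3.267248) = 0.934433.
Therefore gamma(1) = 0.9344 (to 4 decimal places).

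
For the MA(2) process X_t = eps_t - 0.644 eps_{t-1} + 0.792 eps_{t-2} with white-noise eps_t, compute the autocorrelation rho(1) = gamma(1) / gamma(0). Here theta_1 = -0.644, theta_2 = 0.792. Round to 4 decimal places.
\rho(1) = -0.5652

For an MA(q) process with theta_0 = 1, the autocovariance is
  gamma(k) = sigma^2 * sum_{i=0..q-k} theta_i * theta_{i+k},
and rho(k) = gamma(k) / gamma(0). Sigma^2 cancels.
  numerator   = (1)*(-0.644) + (-0.644)*(0.792) = -1.154048.
  denominator = (1)^2 + (-0.644)^2 + (0.792)^2 = 2.042.
  rho(1) = -1.154048 / 2.042 = -0.5652.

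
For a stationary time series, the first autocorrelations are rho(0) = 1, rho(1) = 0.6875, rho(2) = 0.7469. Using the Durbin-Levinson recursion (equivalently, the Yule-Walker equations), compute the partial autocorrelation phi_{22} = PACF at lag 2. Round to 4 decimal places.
\phi_{22} = 0.5200

The PACF at lag k is phi_{kk}, the last component of the solution
to the Yule-Walker system G_k phi = r_k where
  (G_k)_{ij} = rho(|i - j|), (r_k)_i = rho(i), i,j = 1..k.
Equivalently, Durbin-Levinson gives phi_{kk} iteratively:
  phi_{11} = rho(1)
  phi_{kk} = [rho(k) - sum_{j=1..k-1} phi_{k-1,j} rho(k-j)]
            / [1 - sum_{j=1..k-1} phi_{k-1,j} rho(j)],
  phi_{k,j} = phi_{k-1,j} - phi_{kk} phi_{k-1,k-j},  j = 1..k-1.
Step k = 1:
  phi_11 = rho(1) = 0.6875.
Step k = 2:
  phi_22 = [rho(2) - phi_11 rho(1)] / [1 - phi_11 rho(1)] = [0.7469 - (0.6875)(0.6875)] / [1 - (0.6875)(0.6875)]
         = 0.27424375 / 0.52734375 = 0.52.
Therefore phi_{22} = 0.5200.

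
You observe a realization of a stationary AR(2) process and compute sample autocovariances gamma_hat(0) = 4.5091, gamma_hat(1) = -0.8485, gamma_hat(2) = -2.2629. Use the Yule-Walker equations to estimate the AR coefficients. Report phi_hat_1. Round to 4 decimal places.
\hat\phi_{1} = -0.2930

The Yule-Walker equations for an AR(p) process read, in matrix form,
  Gamma_p phi = r_p,   with   (Gamma_p)_{ij} = gamma(|i - j|),
                       (r_p)_i = gamma(i),   i,j = 1..p.
Substitute the sample gammas (Toeplitz matrix and right-hand side of size 2):
  Gamma_p = [[4.5091, -0.8485], [-0.8485, 4.5091]]
  r_p     = [-0.8485, -2.2629]
Written out:
  4.5091 phi_1 - 0.8485 phi_2 = -0.8485
  -0.8485 phi_1 + 4.5091 phi_2 = -2.2629
Solve by Cramer's rule:
  det = gamma(0)^2 - gamma(1)^2 = (4.5091)^2 - (-0.8485)^2 = 20.33198281 - 0.71995225 = 19.61203056
  phi_hat_1 = [gamma(1) gamma(0) - gamma(1) gamma(2)] / det = [(-0.8485)(4.5091) - (-0.8485)(-2.2629)] / 19.61203056 = -5.746042 / 19.61203056 = -0.293
  phi_hat_2 = [gamma(0) gamma(2) - gamma(1)^2] / det = [(4.5091)(-2.2629) - (-0.8485)^2] / 19.61203056 = -10.92359464 / 19.61203056 = -0.557
So phi_hat = [-0.2930, -0.5570].
Therefore phi_hat_1 = -0.2930.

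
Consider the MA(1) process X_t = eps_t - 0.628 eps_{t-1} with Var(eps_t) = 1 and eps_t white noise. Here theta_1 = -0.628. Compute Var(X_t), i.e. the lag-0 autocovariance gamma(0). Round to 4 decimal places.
\gamma(0) = 1.3944

For an MA(q) process X_t = eps_t + sum_i theta_i eps_{t-i} with
Var(eps_t) = sigma^2, the variance is
  gamma(0) = sigma^2 * (1 + sum_i theta_i^2).
  sum_i theta_i^2 = (-0.628)^2 = 0.394384.
  gamma(0) = 1 * (1 + 0.394384) = 1 * 1.394384 = 1.394384, which rounds to 1.3944.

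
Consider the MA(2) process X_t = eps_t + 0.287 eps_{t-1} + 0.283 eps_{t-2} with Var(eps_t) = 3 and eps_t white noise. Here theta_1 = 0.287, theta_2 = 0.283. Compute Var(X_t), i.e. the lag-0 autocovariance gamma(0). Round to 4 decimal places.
\gamma(0) = 3.4874

For an MA(q) process X_t = eps_t + sum_i theta_i eps_{t-i} with
Var(eps_t) = sigma^2, the variance is
  gamma(0) = sigma^2 * (1 + sum_i theta_i^2).
  sum_i theta_i^2 = (0.287)^2 + (0.283)^2 = 0.082369 + 0.080089 = 0.162458.
  gamma(0) = 3 * (1 + 0.162458) = 3 * 1.162458 = 3.487374, which rounds to 3.4874.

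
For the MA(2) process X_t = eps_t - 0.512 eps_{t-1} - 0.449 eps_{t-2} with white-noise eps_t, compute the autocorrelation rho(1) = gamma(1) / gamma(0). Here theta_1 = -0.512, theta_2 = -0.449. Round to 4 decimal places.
\rho(1) = -0.1927

For an MA(q) process with theta_0 = 1, the autocovariance is
  gamma(k) = sigma^2 * sum_{i=0..q-k} theta_i * theta_{i+k},
and rho(k) = gamma(k) / gamma(0). Sigma^2 cancels.
  numerator   = (1)*(-0.512) + (-0.512)*(-0.449) = -0.282112.
  denominator = (1)^2 + (-0.512)^2 + (-0.449)^2 = 1.463745.
  rho(1) = -0.282112 / 1.463745 = -0.1927.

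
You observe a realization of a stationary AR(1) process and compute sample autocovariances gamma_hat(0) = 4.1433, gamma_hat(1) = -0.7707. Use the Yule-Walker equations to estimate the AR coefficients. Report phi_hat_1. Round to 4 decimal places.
\hat\phi_{1} = -0.1860

The Yule-Walker equations for an AR(p) process read, in matrix form,
  Gamma_p phi = r_p,   with   (Gamma_p)_{ij} = gamma(|i - j|),
                       (r_p)_i = gamma(i),   i,j = 1..p.
Substitute the sample gammas (Toeplitz matrix and right-hand side of size 1):
  Gamma_p = [[4.1433]]
  r_p     = [-0.7707]
With p = 1 this is the single equation gamma(0) phi_1 = gamma(1):
  phi_hat_1 = gamma(1) / gamma(0) = -0.7707 / 4.1433 = -0.1860.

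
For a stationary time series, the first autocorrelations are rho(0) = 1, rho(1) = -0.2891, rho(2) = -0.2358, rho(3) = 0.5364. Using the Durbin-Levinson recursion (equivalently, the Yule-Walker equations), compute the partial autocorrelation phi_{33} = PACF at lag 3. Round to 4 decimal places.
\phi_{33} = 0.4269

The PACF at lag k is phi_{kk}, the last component of the solution
to the Yule-Walker system G_k phi = r_k where
  (G_k)_{ij} = rho(|i - j|), (r_k)_i = rho(i), i,j = 1..k.
Equivalently, Durbin-Levinson gives phi_{kk} iteratively:
  phi_{11} = rho(1)
  phi_{kk} = [rho(k) - sum_{j=1..k-1} phi_{k-1,j} rho(k-j)]
            / [1 - sum_{j=1..k-1} phi_{k-1,j} rho(j)],
  phi_{k,j} = phi_{k-1,j} - phi_{kk} phi_{k-1,k-j},  j = 1..k-1.
Step k = 1:
  phi_11 = rho(1) = -0.2891.
Step k = 2:
  phi_22 = [rho(2) - phi_11 rho(1)] / [1 - phi_11 rho(1)] = [-0.2358 - (-0.2891)(-0.2891)] / [1 - (-0.2891)(-0.2891)]
         = -0.31937881 / 0.91642119 = -0.348507.
  Update: phi_21 = phi_11 - phi_22 phi_11 = -0.2891 - (-0.348507)(-0.2891) = -0.389853.
Step k = 3:
  phi_33 = [rho(3) - phi_21 rho(2) - phi_22 rho(1)] / [1 - phi_21 rho(1) - phi_22 rho(2)]
    numerator   = 0.5364 - (-0.389853)(-0.2358) - (-0.348507)(-0.2891) = 0.34371935
    denominator = 1 - (-0.389853)(-0.2891) - (-0.348507)(-0.2358) = 0.80511557
  phi_33 = 0.34371935 / 0.80511557 = 0.4269.
Therefore phi_{33} = 0.4269.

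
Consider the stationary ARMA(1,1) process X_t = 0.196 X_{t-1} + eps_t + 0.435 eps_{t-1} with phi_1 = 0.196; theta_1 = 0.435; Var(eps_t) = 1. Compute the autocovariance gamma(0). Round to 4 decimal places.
\gamma(0) = 1.4141

Multiply the model equation by X_{t-k} and take expectations. With theta_0 = psi_0 = 1 and psi_j the MA(infinity) weights, this gives
  gamma(k) - sum_i phi_i gamma(k-i) = c_k,
  c_k = sigma^2 * sum_{j=k..q} theta_j psi_{j-k}   (c_k = 0 for k > q),
using gamma(-m) = gamma(m).
psi-weights needed (psi_j = theta_j + sum_i phi_i psi_{j-i}):
  psi_1 = theta_1 + phi_1 = 0.435 + (0.196) = 0.631
Right-hand sides:
  c_0 = sigma^2 (1 + theta_1 psi_1) = 1 * (1 + (0.435)(0.631)) = 1 * 1.274485 = 1.274485
  c_1 = sigma^2 theta_1 = 1 * (0.435) = 0.435
  c_2 = 0
Equations for k = 0 and k = 1 (AR order 1):
  gamma(0) = phi_1 gamma(1) + c_0
  gamma(1) = phi_1 gamma(0) + c_1
Substituting the second into the first: gamma(0) (1 - phi_1^2) = c_0 + phi_1 c_1, so
  gamma(0) = (c_0 + phi_1 c_1) / (1 - phi_1^2) = (1.274485 + (0.196)(0.435)) / (1 - (0.196)^2) = 1.359745 / 0.961584 = 1.414068.
Therefore gamma(0) = 1.4141 (to 4 decimal places).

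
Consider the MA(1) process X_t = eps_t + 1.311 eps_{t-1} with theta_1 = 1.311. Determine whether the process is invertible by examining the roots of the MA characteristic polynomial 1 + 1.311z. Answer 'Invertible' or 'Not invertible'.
\text{Not invertible}

The MA(q) characteristic polynomial is P(z) = 1 + 1.311z.
Invertibility requires all roots to lie outside the unit circle, i.e. |z| > 1 for every root.
This is linear in z: 1 + (1.311) z = 0  =>  z = -1/(1.311) = -0.762777,  |z| = 0.762777.
Moduli of all roots: 0.7628.
All moduli strictly greater than 1? No.
Verdict: Not invertible.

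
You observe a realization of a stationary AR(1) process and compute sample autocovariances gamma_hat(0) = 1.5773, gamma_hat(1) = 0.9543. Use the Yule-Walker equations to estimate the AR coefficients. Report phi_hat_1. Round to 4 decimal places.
\hat\phi_{1} = 0.6050

The Yule-Walker equations for an AR(p) process read, in matrix form,
  Gamma_p phi = r_p,   with   (Gamma_p)_{ij} = gamma(|i - j|),
                       (r_p)_i = gamma(i),   i,j = 1..p.
Substitute the sample gammas (Toeplitz matrix and right-hand side of size 1):
  Gamma_p = [[1.5773]]
  r_p     = [0.9543]
With p = 1 this is the single equation gamma(0) phi_1 = gamma(1):
  phi_hat_1 = gamma(1) / gamma(0) = 0.9543 / 1.5773 = 0.6050.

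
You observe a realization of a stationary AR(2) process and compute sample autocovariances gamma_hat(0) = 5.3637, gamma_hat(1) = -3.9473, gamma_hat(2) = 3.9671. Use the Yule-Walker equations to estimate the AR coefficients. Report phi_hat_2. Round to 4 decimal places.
\hat\phi_{2} = 0.4320

The Yule-Walker equations for an AR(p) process read, in matrix form,
  Gamma_p phi = r_p,   with   (Gamma_p)_{ij} = gamma(|i - j|),
                       (r_p)_i = gamma(i),   i,j = 1..p.
Substitute the sample gammas (Toeplitz matrix and right-hand side of size 2):
  Gamma_p = [[5.3637, -3.9473], [-3.9473, 5.3637]]
  r_p     = [-3.9473, 3.9671]
Written out:
  5.3637 phi_1 - 3.9473 phi_2 = -3.9473
  -3.9473 phi_1 + 5.3637 phi_2 = 3.9671
Solve by Cramer's rule:
  det = gamma(0)^2 - gamma(1)^2 = (5.3637)^2 - (-3.9473)^2 = 28.76927769 - 15.58117729 = 13.1881004
  phi_hat_1 = [gamma(1) gamma(0) - gamma(1) gamma(2)] / det = [(-3.9473)(5.3637) - (-3.9473)(3.9671)] / 13.1881004 = -5.51279918 / 13.1881004 = -0.418
  phi_hat_2 = [gamma(0) gamma(2) - gamma(1)^2] / det = [(5.3637)(3.9671) - (-3.9473)^2] / 13.1881004 = 5.69715698 / 13.1881004 = 0.432
So phi_hat = [-0.4180, 0.4320].
Therefore phi_hat_2 = 0.4320.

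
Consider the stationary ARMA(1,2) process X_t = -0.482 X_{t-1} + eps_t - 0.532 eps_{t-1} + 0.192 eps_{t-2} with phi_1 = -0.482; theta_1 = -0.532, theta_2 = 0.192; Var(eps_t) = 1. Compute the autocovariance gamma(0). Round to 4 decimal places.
\gamma(0) = 2.6319

Multiply the model equation by X_{t-k} and take expectations. With theta_0 = psi_0 = 1 and psi_j the MA(infinity) weights, this gives
  gamma(k) - sum_i phi_i gamma(k-i) = c_k,
  c_k = sigma^2 * sum_{j=k..q} theta_j psi_{j-k}   (c_k = 0 for k > q),
using gamma(-m) = gamma(m).
psi-weights needed (psi_j = theta_j + sum_i phi_i psi_{j-i}):
  psi_1 = theta_1 + phi_1 = -0.532 + (-0.482) = -1.014
  psi_2 = theta_2 + phi_1 psi_1 = 0.192 + (-0.482)(-1.014) = 0.680748
Right-hand sides:
  c_0 = sigma^2 (1 + theta_1 psi_1 + theta_2 psi_2) = 1 * (1 + (-0.532)(-1.014) + (0.192)(0.680748)) = 1 * 1.670152 = 1.670152
  c_1 = sigma^2 (theta_1 + theta_2 psi_1) = 1 * (-0.532 + (0.192)(-1.014)) = -0.726688
  c_2 = sigma^2 theta_2 = 1 * (0.192) = 0.192
Equations for k = 0 and k = 1 (AR order 1):
  gamma(0) = phi_1 gamma(1) + c_0
  gamma(1) = phi_1 gamma(0) + c_1
Substituting the second into the first: gamma(0) (1 - phi_1^2) = c_0 + phi_1 c_1, so
  gamma(0) = (c_0 + phi_1 c_1) / (1 - phi_1^2) = (1.670152 + (-0.482)(-0.726688)) / (1 - (-0.482)^2) = 2.020415 / 0.767676 = 2.631859.
Therefore gamma(0) = 2.6319 (to 4 decimal places).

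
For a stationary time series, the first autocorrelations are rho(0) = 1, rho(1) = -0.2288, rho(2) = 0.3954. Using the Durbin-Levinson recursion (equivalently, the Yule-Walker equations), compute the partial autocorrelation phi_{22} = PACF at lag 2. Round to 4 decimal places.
\phi_{22} = 0.3620

The PACF at lag k is phi_{kk}, the last component of the solution
to the Yule-Walker system G_k phi = r_k where
  (G_k)_{ij} = rho(|i - j|), (r_k)_i = rho(i), i,j = 1..k.
Equivalently, Durbin-Levinson gives phi_{kk} iteratively:
  phi_{11} = rho(1)
  phi_{kk} = [rho(k) - sum_{j=1..k-1} phi_{k-1,j} rho(k-j)]
            / [1 - sum_{j=1..k-1} phi_{k-1,j} rho(j)],
  phi_{k,j} = phi_{k-1,j} - phi_{kk} phi_{k-1,k-j},  j = 1..k-1.
Step k = 1:
  phi_11 = rho(1) = -0.2288.
Step k = 2:
  phi_22 = [rho(2) - phi_11 rho(1)] / [1 - phi_11 rho(1)] = [0.3954 - (-0.2288)(-0.2288)] / [1 - (-0.2288)(-0.2288)]
         = 0.34305056 / 0.94765056 = 0.362.
Therefore phi_{22} = 0.3620.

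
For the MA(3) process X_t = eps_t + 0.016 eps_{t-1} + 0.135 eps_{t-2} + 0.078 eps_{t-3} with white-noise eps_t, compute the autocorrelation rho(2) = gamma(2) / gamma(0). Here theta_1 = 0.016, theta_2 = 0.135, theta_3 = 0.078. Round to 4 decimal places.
\rho(2) = 0.1330

For an MA(q) process with theta_0 = 1, the autocovariance is
  gamma(k) = sigma^2 * sum_{i=0..q-k} theta_i * theta_{i+k},
and rho(k) = gamma(k) / gamma(0). Sigma^2 cancels.
  numerator   = (1)*(0.135) + (0.016)*(0.078) = 0.136248.
  denominator = (1)^2 + (0.016)^2 + (0.135)^2 + (0.078)^2 = 1.024565.
  rho(2) = 0.136248 / 1.024565 = 0.1330.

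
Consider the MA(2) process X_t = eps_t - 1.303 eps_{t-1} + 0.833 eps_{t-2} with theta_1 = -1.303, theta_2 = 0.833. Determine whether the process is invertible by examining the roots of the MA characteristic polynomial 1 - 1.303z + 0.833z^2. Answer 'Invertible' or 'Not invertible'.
\text{Invertible}

The MA(q) characteristic polynomial is P(z) = 1 - 1.303z + 0.833z^2.
Invertibility requires all roots to lie outside the unit circle, i.e. |z| > 1 for every root.
Set 1 + (-1.303) z + (0.833) z^2 = 0, i.e. a z^2 + b z + c = 0 with a = 0.833, b = -1.303, c = 1.
Discriminant D = b^2 - 4ac = (-1.303)^2 - 4*(0.833)*1 = 1.697809 - (3.332) = -1.634191.
D < 0, so the roots are the complex-conjugate pair z = (-b +/- i sqrt(-D)) / (2a) = 0.7821 +/- 0.7673i.
For a conjugate pair |z|^2 = z * conj(z) = (product of roots) = c/a = 1/(0.833) = 1.20048, so |z| = sqrt(1.20048) = 1.0957 for both roots.
Moduli of all roots: 1.0957, 1.0957.
All moduli strictly greater than 1? Yes.
Verdict: Invertible.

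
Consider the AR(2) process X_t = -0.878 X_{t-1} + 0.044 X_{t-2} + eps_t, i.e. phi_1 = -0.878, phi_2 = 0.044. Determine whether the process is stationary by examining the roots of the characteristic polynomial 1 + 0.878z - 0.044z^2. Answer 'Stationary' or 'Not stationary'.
\text{Stationary}

The AR(p) characteristic polynomial is P(z) = 1 + 0.878z - 0.044z^2.
Stationarity requires all roots to lie outside the unit circle, i.e. |z| > 1 for every root.
Set 1 + (0.878) z + (-0.044) z^2 = 0, i.e. a z^2 + b z + c = 0 with a = -0.044, b = 0.878, c = 1.
Discriminant D = b^2 - 4ac = (0.878)^2 - 4*(-0.044)*1 = 0.770884 - (-0.176) = 0.946884.
D >= 0, so the roots are real: z = (-b +/- sqrt(D)) / (2a) = (-0.878 +/- 0.97308) / (-0.088).
  z_1 = (-0.878 + 0.97308) / (-0.088) = -1.0805,   |z_1| = 1.0805.
  z_2 = (-0.878 - 0.97308) / (-0.088) = 21.035,   |z_2| = 21.035.
Moduli of all roots: 1.0805, 21.0350.
All moduli strictly greater than 1? Yes.
Verdict: Stationary.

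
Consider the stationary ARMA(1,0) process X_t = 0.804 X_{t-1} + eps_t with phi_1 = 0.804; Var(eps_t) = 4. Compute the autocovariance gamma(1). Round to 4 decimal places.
\gamma(1) = 9.0954

Multiply the model equation by X_{t-k} and take expectations. With theta_0 = psi_0 = 1 and psi_j the MA(infinity) weights, this gives
  gamma(k) - sum_i phi_i gamma(k-i) = c_k,
  c_k = sigma^2 * sum_{j=k..q} theta_j psi_{j-k}   (c_k = 0 for k > q),
using gamma(-m) = gamma(m).
Pure AR (q = 0): c_0 = sigma^2 = 4, c_k = 0 for k >= 1.
Equations for k = 0 and k = 1 (AR order 1):
  gamma(0) = phi_1 gamma(1) + c_0
  gamma(1) = phi_1 gamma(0) + c_1
Substituting the second into the first: gamma(0) (1 - phi_1^2) = c_0 + phi_1 c_1, so
  gamma(0) = c_0 / (1 - phi_1^2) = 4 / (1 - (0.804)^2) = 4 / 0.353584 = 11.312729.
  gamma(1) = phi_1 gamma(0) = (0.804)(11.312729) = 9.095434.
Therefore gamma(1) = 9.0954 (to 4 decimal places).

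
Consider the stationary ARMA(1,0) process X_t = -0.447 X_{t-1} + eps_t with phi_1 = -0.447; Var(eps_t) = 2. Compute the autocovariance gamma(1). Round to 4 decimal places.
\gamma(1) = -1.1172

Multiply the model equation by X_{t-k} and take expectations. With theta_0 = psi_0 = 1 and psi_j the MA(infinity) weights, this gives
  gamma(k) - sum_i phi_i gamma(k-i) = c_k,
  c_k = sigma^2 * sum_{j=k..q} theta_j psi_{j-k}   (c_k = 0 for k > q),
using gamma(-m) = gamma(m).
Pure AR (q = 0): c_0 = sigma^2 = 2, c_k = 0 for k >= 1.
Equations for k = 0 and k = 1 (AR order 1):
  gamma(0) = phi_1 gamma(1) + c_0
  gamma(1) = phi_1 gamma(0) + c_1
Substituting the second into the first: gamma(0) (1 - phi_1^2) = c_0 + phi_1 c_1, so
  gamma(0) = c_0 / (1 - phi_1^2) = 2 / (1 - (-0.447)^2) = 2 / 0.800191 = 2.499403.
  gamma(1) = phi_1 gamma(0) = (-0.447)(2.499403) = -1.117233.
Therefore gamma(1) = -1.1172 (to 4 decimal places).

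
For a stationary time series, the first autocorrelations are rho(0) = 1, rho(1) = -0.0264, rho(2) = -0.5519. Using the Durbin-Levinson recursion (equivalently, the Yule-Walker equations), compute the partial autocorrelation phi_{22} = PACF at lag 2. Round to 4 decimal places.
\phi_{22} = -0.5530

The PACF at lag k is phi_{kk}, the last component of the solution
to the Yule-Walker system G_k phi = r_k where
  (G_k)_{ij} = rho(|i - j|), (r_k)_i = rho(i), i,j = 1..k.
Equivalently, Durbin-Levinson gives phi_{kk} iteratively:
  phi_{11} = rho(1)
  phi_{kk} = [rho(k) - sum_{j=1..k-1} phi_{k-1,j} rho(k-j)]
            / [1 - sum_{j=1..k-1} phi_{k-1,j} rho(j)],
  phi_{k,j} = phi_{k-1,j} - phi_{kk} phi_{k-1,k-j},  j = 1..k-1.
Step k = 1:
  phi_11 = rho(1) = -0.0264.
Step k = 2:
  phi_22 = [rho(2) - phi_11 rho(1)] / [1 - phi_11 rho(1)] = [-0.5519 - (-0.0264)(-0.0264)] / [1 - (-0.0264)(-0.0264)]
         = -0.55259696 / 0.99930304 = -0.553.
Therefore phi_{22} = -0.5530.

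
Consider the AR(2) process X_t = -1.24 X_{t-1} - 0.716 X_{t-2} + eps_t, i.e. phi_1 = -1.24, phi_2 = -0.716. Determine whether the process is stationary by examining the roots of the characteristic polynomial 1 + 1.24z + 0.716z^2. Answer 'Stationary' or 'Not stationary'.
\text{Stationary}

The AR(p) characteristic polynomial is P(z) = 1 + 1.24z + 0.716z^2.
Stationarity requires all roots to lie outside the unit circle, i.e. |z| > 1 for every root.
Set 1 + (1.24) z + (0.716) z^2 = 0, i.e. a z^2 + b z + c = 0 with a = 0.716, b = 1.24, c = 1.
Discriminant D = b^2 - 4ac = (1.24)^2 - 4*(0.716)*1 = 1.5376 - (2.864) = -1.3264.
D < 0, so the roots are the complex-conjugate pair z = (-b +/- i sqrt(-D)) / (2a) = -0.8659 +/- 0.8043i.
For a conjugate pair |z|^2 = z * conj(z) = (product of roots) = c/a = 1/(0.716) = 1.396648, so |z| = sqrt(1.396648) = 1.1818 for both roots.
Moduli of all roots: 1.1818, 1.1818.
All moduli strictly greater than 1? Yes.
Verdict: Stationary.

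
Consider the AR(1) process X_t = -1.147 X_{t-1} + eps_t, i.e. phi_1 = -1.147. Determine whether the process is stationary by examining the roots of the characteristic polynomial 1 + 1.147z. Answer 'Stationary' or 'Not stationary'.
\text{Not stationary}

The AR(p) characteristic polynomial is P(z) = 1 + 1.147z.
Stationarity requires all roots to lie outside the unit circle, i.e. |z| > 1 for every root.
This is linear in z: 1 + (1.147) z = 0  =>  z = -1/(1.147) = -0.87184,  |z| = 0.87184.
Moduli of all roots: 0.8718.
All moduli strictly greater than 1? No.
Verdict: Not stationary.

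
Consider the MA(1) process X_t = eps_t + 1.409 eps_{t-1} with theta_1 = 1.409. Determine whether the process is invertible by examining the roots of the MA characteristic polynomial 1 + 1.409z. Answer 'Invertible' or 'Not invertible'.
\text{Not invertible}

The MA(q) characteristic polynomial is P(z) = 1 + 1.409z.
Invertibility requires all roots to lie outside the unit circle, i.e. |z| > 1 for every root.
This is linear in z: 1 + (1.409) z = 0  =>  z = -1/(1.409) = -0.709723,  |z| = 0.709723.
Moduli of all roots: 0.7097.
All moduli strictly greater than 1? No.
Verdict: Not invertible.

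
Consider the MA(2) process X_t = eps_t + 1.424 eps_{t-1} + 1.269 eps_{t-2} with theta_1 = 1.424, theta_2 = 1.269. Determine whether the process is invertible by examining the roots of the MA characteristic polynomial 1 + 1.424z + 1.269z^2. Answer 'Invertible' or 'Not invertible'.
\text{Not invertible}

The MA(q) characteristic polynomial is P(z) = 1 + 1.424z + 1.269z^2.
Invertibility requires all roots to lie outside the unit circle, i.e. |z| > 1 for every root.
Set 1 + (1.424) z + (1.269) z^2 = 0, i.e. a z^2 + b z + c = 0 with a = 1.269, b = 1.424, c = 1.
Discriminant D = b^2 - 4ac = (1.424)^2 - 4*(1.269)*1 = 2.027776 - (5.076) = -3.048224.
D < 0, so the roots are the complex-conjugate pair z = (-b +/- i sqrt(-D)) / (2a) = -0.5611 +/- 0.6879i.
For a conjugate pair |z|^2 = z * conj(z) = (product of roots) = c/a = 1/(1.269) = 0.788022, so |z| = sqrt(0.788022) = 0.8877 for both roots.
Moduli of all roots: 0.8877, 0.8877.
All moduli strictly greater than 1? No.
Verdict: Not invertible.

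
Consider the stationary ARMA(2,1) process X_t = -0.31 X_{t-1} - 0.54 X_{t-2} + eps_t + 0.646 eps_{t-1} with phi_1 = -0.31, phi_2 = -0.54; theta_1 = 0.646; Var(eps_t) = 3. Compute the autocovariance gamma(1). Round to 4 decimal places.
\gamma(1) = 0.2303

Multiply the model equation by X_{t-k} and take expectations. With theta_0 = psi_0 = 1 and psi_j the MA(infinity) weights, this gives
  gamma(k) - sum_i phi_i gamma(k-i) = c_k,
  c_k = sigma^2 * sum_{j=k..q} theta_j psi_{j-k}   (c_k = 0 for k > q),
using gamma(-m) = gamma(m).
psi-weights needed (psi_j = theta_j + sum_i phi_i psi_{j-i}):
  psi_1 = theta_1 + phi_1 = 0.646 + (-0.31) = 0.336
Right-hand sides:
  c_0 = sigma^2 (1 + theta_1 psi_1) = 3 * (1 + (0.646)(0.336)) = 3 * 1.217056 = 3.651168
  c_1 = sigma^2 theta_1 = 3 * (0.646) = 1.938
  c_2 = 0
Equations for k = 0, 1, 2 (AR order 2, c_2 = 0):
  (E0) gamma(0) = phi_1 gamma(1) + phi_2 gamma(2) + c_0
  (E1) gamma(1) = phi_1 gamma(0) + phi_2 gamma(1) + c_1
  (E2) gamma(2) = phi_1 gamma(1) + phi_2 gamma(0)
From (E1): gamma(1) = A gamma(0) + B with
  A = phi_1 / (1 - phi_2) = -0.31 / 1.54 = -0.201299,   B = c_1 / (1 - phi_2) = 1.938 / 1.54 = 1.258442.
Insert (E2) into (E0): gamma(0) (1 - phi_2^2) = phi_1 (1 + phi_2) gamma(1) + c_0.
  phi_1 (1 + phi_2) = (-0.31)(0.46) = -0.1426,   1 - phi_2^2 = 0.7084.
Replace gamma(1) by A gamma(0) + B and collect gamma(0):
  gamma(0) [0.7084 - (-0.1426)(-0.201299)] = (-0.1426)(1.258442) + 3.651168
  gamma(0) * 0.679695 = 3.471714
  gamma(0) = 3.471714 / 0.679695 = 5.107755.
  gamma(1) = A gamma(0) + B = (-0.201299)(5.107755) + (1.258442) = 0.230257.
Therefore gamma(1) = 0.2303 (to 4 decimal places).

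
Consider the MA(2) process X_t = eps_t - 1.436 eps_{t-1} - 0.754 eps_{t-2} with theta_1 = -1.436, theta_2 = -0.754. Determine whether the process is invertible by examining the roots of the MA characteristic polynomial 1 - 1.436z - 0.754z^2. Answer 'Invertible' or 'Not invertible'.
\text{Not invertible}

The MA(q) characteristic polynomial is P(z) = 1 - 1.436z - 0.754z^2.
Invertibility requires all roots to lie outside the unit circle, i.e. |z| > 1 for every root.
Set 1 + (-1.436) z + (-0.754) z^2 = 0, i.e. a z^2 + b z + c = 0 with a = -0.754, b = -1.436, c = 1.
Discriminant D = b^2 - 4ac = (-1.436)^2 - 4*(-0.754)*1 = 2.062096 - (-3.016) = 5.078096.
D >= 0, so the roots are real: z = (-b +/- sqrt(D)) / (2a) = (1.436 +/- 2.253463) / (-1.508).
  z_1 = (1.436 + 2.253463) / (-1.508) = -2.4466,   |z_1| = 2.4466.
  z_2 = (1.436 - 2.253463) / (-1.508) = 0.5421,   |z_2| = 0.5421.
Moduli of all roots: 2.4466, 0.5421.
All moduli strictly greater than 1? No.
Verdict: Not invertible.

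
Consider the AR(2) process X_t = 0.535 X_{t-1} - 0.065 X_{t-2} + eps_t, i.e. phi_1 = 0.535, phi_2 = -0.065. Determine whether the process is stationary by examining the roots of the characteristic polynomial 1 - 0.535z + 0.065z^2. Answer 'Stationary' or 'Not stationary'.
\text{Stationary}

The AR(p) characteristic polynomial is P(z) = 1 - 0.535z + 0.065z^2.
Stationarity requires all roots to lie outside the unit circle, i.e. |z| > 1 for every root.
Set 1 + (-0.535) z + (0.065) z^2 = 0, i.e. a z^2 + b z + c = 0 with a = 0.065, b = -0.535, c = 1.
Discriminant D = b^2 - 4ac = (-0.535)^2 - 4*(0.065)*1 = 0.286225 - (0.26) = 0.026225.
D >= 0, so the roots are real: z = (-b +/- sqrt(D)) / (2a) = (0.535 +/- 0.161941) / (0.13).
  z_1 = (0.535 + 0.161941) / (0.13) = 5.3611,   |z_1| = 5.3611.
  z_2 = (0.535 - 0.161941) / (0.13) = 2.8697,   |z_2| = 2.8697.
Moduli of all roots: 5.3611, 2.8697.
All moduli strictly greater than 1? Yes.
Verdict: Stationary.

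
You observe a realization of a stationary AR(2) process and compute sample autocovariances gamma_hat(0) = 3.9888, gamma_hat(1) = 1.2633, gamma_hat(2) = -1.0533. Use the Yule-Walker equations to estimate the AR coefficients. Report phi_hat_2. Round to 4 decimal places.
\hat\phi_{2} = -0.4050

The Yule-Walker equations for an AR(p) process read, in matrix form,
  Gamma_p phi = r_p,   with   (Gamma_p)_{ij} = gamma(|i - j|),
                       (r_p)_i = gamma(i),   i,j = 1..p.
Substitute the sample gammas (Toeplitz matrix and right-hand side of size 2):
  Gamma_p = [[3.9888, 1.2633], [1.2633, 3.9888]]
  r_p     = [1.2633, -1.0533]
Written out:
  3.9888 phi_1 + 1.2633 phi_2 = 1.2633
  1.2633 phi_1 + 3.9888 phi_2 = -1.0533
Solve by Cramer's rule:
  det = gamma(0)^2 - gamma(1)^2 = (3.9888)^2 - (1.2633)^2 = 15.91052544 - 1.59592689 = 14.31459855
  phi_hat_1 = [gamma(1) gamma(0) - gamma(1) gamma(2)] / det = [(1.2633)(3.9888) - (1.2633)(-1.0533)] / 14.31459855 = 6.36968493 / 14.31459855 = 0.445
  phi_hat_2 = [gamma(0) gamma(2) - gamma(1)^2] / det = [(3.9888)(-1.0533) - (1.2633)^2] / 14.31459855 = -5.79732993 / 14.31459855 = -0.405
So phi_hat = [0.4450, -0.4050].
Therefore phi_hat_2 = -0.4050.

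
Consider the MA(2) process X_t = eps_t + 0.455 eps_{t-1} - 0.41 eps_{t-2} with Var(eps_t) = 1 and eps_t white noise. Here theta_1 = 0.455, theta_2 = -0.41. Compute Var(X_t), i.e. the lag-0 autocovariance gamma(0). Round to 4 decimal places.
\gamma(0) = 1.3751

For an MA(q) process X_t = eps_t + sum_i theta_i eps_{t-i} with
Var(eps_t) = sigma^2, the variance is
  gamma(0) = sigma^2 * (1 + sum_i theta_i^2).
  sum_i theta_i^2 = (0.455)^2 + (-0.41)^2 = 0.207025 + 0.1681 = 0.375125.
  gamma(0) = 1 * (1 + 0.375125) = 1 * 1.375125 = 1.375125, which rounds to 1.3751.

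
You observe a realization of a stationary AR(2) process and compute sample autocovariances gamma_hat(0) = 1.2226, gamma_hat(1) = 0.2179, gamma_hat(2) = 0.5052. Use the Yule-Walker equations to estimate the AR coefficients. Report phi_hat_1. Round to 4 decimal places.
\hat\phi_{1} = 0.1080

The Yule-Walker equations for an AR(p) process read, in matrix form,
  Gamma_p phi = r_p,   with   (Gamma_p)_{ij} = gamma(|i - j|),
                       (r_p)_i = gamma(i),   i,j = 1..p.
Substitute the sample gammas (Toeplitz matrix and right-hand side of size 2):
  Gamma_p = [[1.2226, 0.2179], [0.2179, 1.2226]]
  r_p     = [0.2179, 0.5052]
Written out:
  1.2226 phi_1 + 0.2179 phi_2 = 0.2179
  0.2179 phi_1 + 1.2226 phi_2 = 0.5052
Solve by Cramer's rule:
  det = gamma(0)^2 - gamma(1)^2 = (1.2226)^2 - (0.2179)^2 = 1.49475076 - 0.04748041 = 1.44727035
  phi_hat_1 = [gamma(1) gamma(0) - gamma(1) gamma(2)] / det = [(0.2179)(1.2226) - (0.2179)(0.5052)] / 1.44727035 = 0.15632146 / 1.44727035 = 0.108
  phi_hat_2 = [gamma(0) gamma(2) - gamma(1)^2] / det = [(1.2226)(0.5052) - (0.2179)^2] / 1.44727035 = 0.57017711 / 1.44727035 = 0.394
So phi_hat = [0.1080, 0.3940].
Therefore phi_hat_1 = 0.1080.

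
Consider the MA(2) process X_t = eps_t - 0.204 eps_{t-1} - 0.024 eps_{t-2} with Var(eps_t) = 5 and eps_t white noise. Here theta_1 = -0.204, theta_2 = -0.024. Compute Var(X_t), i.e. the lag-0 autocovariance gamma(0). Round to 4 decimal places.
\gamma(0) = 5.2110

For an MA(q) process X_t = eps_t + sum_i theta_i eps_{t-i} with
Var(eps_t) = sigma^2, the variance is
  gamma(0) = sigma^2 * (1 + sum_i theta_i^2).
  sum_i theta_i^2 = (-0.204)^2 + (-0.024)^2 = 0.041616 + 0.000576 = 0.042192.
  gamma(0) = 5 * (1 + 0.042192) = 5 * 1.042192 = 5.21096, which rounds to 5.2110.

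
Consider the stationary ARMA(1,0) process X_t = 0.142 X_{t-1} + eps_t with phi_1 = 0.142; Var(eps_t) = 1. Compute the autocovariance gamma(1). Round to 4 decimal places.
\gamma(1) = 0.1449

Multiply the model equation by X_{t-k} and take expectations. With theta_0 = psi_0 = 1 and psi_j the MA(infinity) weights, this gives
  gamma(k) - sum_i phi_i gamma(k-i) = c_k,
  c_k = sigma^2 * sum_{j=k..q} theta_j psi_{j-k}   (c_k = 0 for k > q),
using gamma(-m) = gamma(m).
Pure AR (q = 0): c_0 = sigma^2 = 1, c_k = 0 for k >= 1.
Equations for k = 0 and k = 1 (AR order 1):
  gamma(0) = phi_1 gamma(1) + c_0
  gamma(1) = phi_1 gamma(0) + c_1
Substituting the second into the first: gamma(0) (1 - phi_1^2) = c_0 + phi_1 c_1, so
  gamma(0) = c_0 / (1 - phi_1^2) = 1 / (1 - (0.142)^2) = 1 / 0.979836 = 1.020579.
  gamma(1) = phi_1 gamma(0) = (0.142)(1.020579) = 0.144922.
Therefore gamma(1) = 0.1449 (to 4 decimal places).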